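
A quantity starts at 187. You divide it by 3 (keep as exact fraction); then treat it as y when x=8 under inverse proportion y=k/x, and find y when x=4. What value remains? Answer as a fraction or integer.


Start with 187.
Step 1: Divide by 3: 187 / 3 = 187/3
Step 2: Inverse prop: k = (187/3)*8; new y = k/4 = 187/3*8/4 = 374/3
Final result = 374/3

374/3


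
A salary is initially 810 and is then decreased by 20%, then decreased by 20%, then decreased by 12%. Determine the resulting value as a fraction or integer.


Start: 810
Step 1: decrease by 20% => multiply by 80/100
  810 * 80/100 = 648
Step 2: decrease by 20% => multiply by 80/100
  648 * 80/100 = 2592/5
Step 3: decrease by 12% => multiply by 88/100
  2592/5 * 88/100 = 57024/125
Final value = 57024/125

57024/125


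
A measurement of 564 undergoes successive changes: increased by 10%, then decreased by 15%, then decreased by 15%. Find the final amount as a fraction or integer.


Start: 564
Step 1: increase by 10% => multiply by 110/100
  564 * 110/100 = 3102/5
Step 2: decrease by 15% => multiply by 85/100
  3102/5 * 85/100 = 26367/50
Step 3: decrease by 15% => multiply by 85/100
  26367/50 * 85/100 = 448239/1000
Final value = 448239/1000

448239/1000


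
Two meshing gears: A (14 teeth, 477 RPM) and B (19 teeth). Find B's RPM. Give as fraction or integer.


Gear ratio: teeth_A * RPM_A = teeth_B * RPM_B
14 * 477 = 19 * RPM_B
6678 = 19 * RPM_B
RPM_B = 6678 / 19
RPM_B = 6678/19

6678/19


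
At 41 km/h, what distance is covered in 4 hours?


Using distance = speed * time
Speed = 41 km/h
Time = 4 hours
Distance = 41 * 4
= 164 km

164


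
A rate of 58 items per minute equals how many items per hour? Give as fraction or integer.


Converting from per minute to per hour
Rate = 58 items per minute
Multiply by 60: 58 * 60
= 3480 items per hour

3480


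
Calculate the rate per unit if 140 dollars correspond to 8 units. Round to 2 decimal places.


Total dollars = 140
Number of units = 8
Unit rate = 140 / 8
= 17.50 dollars per unit

17.50


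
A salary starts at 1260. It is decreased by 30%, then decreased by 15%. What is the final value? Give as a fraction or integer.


Start: 1260
Step 1: decrease by 30% => multiply by 70/100
  1260 * 70/100 = 882
Step 2: decrease by 15% => multiply by 85/100
  882 * 85/100 = 7497/10
Final value = 7497/10

7497/10


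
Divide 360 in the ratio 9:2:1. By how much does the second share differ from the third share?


Total parts = 9 + 2 + 1 = 12
Value per part = 360 / 12 = 30
Shares: 9*30=270, 2*30=60, 1*30=30
Second share = 60, third share = 30
Difference = |60 - 30| = 30

30


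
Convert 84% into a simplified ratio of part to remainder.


Part = 84%, Remainder = 16%
Ratio = 84:16
GCD(84, 16) = 4
Simplify: 21:4 = 21:4

21:4


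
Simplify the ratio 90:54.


Find GCD(90, 54)
GCD = 18
Divide both by 18: 90/18 = 5, 54/18 = 3
Simplified ratio = 5:3

5:3


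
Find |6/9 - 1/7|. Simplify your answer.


Simplify: 6/9 = 2/3 and 1/7 = 1/7
Find common denominator: LCD = 21
Convert: 14/21 and 3/21
Difference = |14 - 3|/21 = 11/21
Simplified = 11/21

11/21


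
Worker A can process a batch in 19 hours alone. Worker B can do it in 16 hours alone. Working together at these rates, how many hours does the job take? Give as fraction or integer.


Rate of A = 1/19 job per hour
Rate of B = 1/16 job per hour
Combined rate = 1/19 + 1/16
Find common denominator: (16 + 19)/(19*16) = 35/304
Combined rate = 35/304 job per hour
Time together = 1 / (35/304) = 304/35 hours

304/35


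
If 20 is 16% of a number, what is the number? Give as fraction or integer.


Given: 20 is 16% of the whole
Set up: 20 = 16/100 * whole
whole = 20 * 100 / 16
whole = 2000 / 16
whole = 125

125


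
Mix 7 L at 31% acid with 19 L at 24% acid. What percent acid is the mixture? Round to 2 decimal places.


Solute in mixture 1 = 31% of 7 L = 7*31/100 = 217/100 L
Solute in mixture 2 = 24% of 19 L = 19*24/100 = 114/25 L
Total solute = 217/100 + 114/25 = 673/100 L
Total volume = 7 + 19 = 26 L
Final concentration = 673/100/26 * 100 = 25.88%

25.88


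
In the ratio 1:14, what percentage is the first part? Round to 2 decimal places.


Total parts = 1 + 14 = 15
First part fraction = 1/15
Percentage = (1/15) * 100
= 0.066667 * 100
= 6.67%

6.67


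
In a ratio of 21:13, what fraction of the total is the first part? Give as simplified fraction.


Total parts = 21 + 13 = 34
First part fraction = 21/34
Simplify: 21/34 = 21/34

21/34


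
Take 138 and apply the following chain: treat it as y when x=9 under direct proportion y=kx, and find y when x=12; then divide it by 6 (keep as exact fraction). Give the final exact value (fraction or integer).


Start with 138.
Step 1: Direct prop: k = (138)/9; new y = k*12 = 138*12/9 = 184
Step 2: Divide by 6: 184 / 6 = 92/3
Final result = 92/3

92/3


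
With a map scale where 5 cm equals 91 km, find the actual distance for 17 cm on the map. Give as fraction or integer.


Map scale: 5 cm = 91 km
Measured distance on map = 17 cm
Set up proportion: 17 * 91 / 5
= 1547 / 5
= 1547/5 km

1547/5


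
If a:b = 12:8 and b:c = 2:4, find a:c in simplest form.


Given a:b = 12:8 and b:c = 2:4
Make b consistent. Multiply first ratio by 2: a:b = 24:16
Multiply second ratio by 8: b:c = 16:32
Now b = 16 in both, so a:b:c = 24:16:32
Therefore a:c = 24:32
Simplify by GCD: a:c = 3:4

3:4


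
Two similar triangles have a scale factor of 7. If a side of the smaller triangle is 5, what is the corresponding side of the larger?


Similar triangles have proportional sides
Scale factor = 7
Smaller side = 5
Corresponding larger side = 5 * 7
= 35

35


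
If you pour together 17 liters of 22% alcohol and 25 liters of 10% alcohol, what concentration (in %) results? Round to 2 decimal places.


Solute in mixture 1 = 22% of 17 L = 17*22/100 = 187/50 L
Solute in mixture 2 = 10% of 25 L = 25*10/100 = 5/2 L
Total solute = 187/50 + 5/2 = 156/25 L
Total volume = 17 + 25 = 42 L
Final concentration = 156/25/42 * 100 = 14.86%

14.86


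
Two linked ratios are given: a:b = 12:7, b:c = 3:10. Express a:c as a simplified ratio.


Given a:b = 12:7 and b:c = 3:10
Make b consistent. Multiply first ratio by 3: a:b = 36:21
Multiply second ratio by 7: b:c = 21:70
Now b = 21 in both, so a:b:c = 36:21:70
Therefore a:c = 36:70
Simplify by GCD: a:c = 18:35

18:35


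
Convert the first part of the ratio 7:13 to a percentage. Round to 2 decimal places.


Total parts = 7 + 13 = 20
First part fraction = 7/20
Percentage = (7/20) * 100
= 0.35 * 100
= 35.00%

35.00


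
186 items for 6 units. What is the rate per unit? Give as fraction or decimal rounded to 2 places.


Total items = 186
Number of units = 6
Unit rate = 186 / 6
= 31 items per unit

31


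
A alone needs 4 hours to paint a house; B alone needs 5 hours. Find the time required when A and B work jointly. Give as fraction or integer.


Rate of A = 1/4 job per hour
Rate of B = 1/5 job per hour
Combined rate = 1/4 + 1/5
Find common denominator: (5 + 4)/(4*5) = 9/20
Combined rate = 9/20 job per hour
Time together = 1 / (9/20) = 20/9 hours

20/9


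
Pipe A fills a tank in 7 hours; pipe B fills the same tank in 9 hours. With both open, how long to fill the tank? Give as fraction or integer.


Rate of A = 1/7 job per hour
Rate of B = 1/9 job per hour
Combined rate = 1/7 + 1/9
Find common denominator: (9 + 7)/(7*9) = 16/63
Combined rate = 16/63 job per hour
Time together = 1 / (16/63) = 63/16 hours

63/16


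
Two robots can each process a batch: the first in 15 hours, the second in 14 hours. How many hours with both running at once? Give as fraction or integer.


Rate of A = 1/15 job per hour
Rate of B = 1/14 job per hour
Combined rate = 1/15 + 1/14
Find common denominator: (14 + 15)/(15*14) = 29/210
Combined rate = 29/210 job per hour
Time together = 1 / (29/210) = 210/29 hours

210/29


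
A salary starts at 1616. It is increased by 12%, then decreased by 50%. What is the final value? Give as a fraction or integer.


Start: 1616
Step 1: increase by 12% => multiply by 112/100
  1616 * 112/100 = 45248/25
Step 2: decrease by 50% => multiply by 50/100
  45248/25 * 50/100 = 22624/25
Final value = 22624/25

22624/25


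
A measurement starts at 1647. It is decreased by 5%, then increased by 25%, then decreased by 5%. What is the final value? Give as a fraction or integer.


Start: 1647
Step 1: decrease by 5% => multiply by 95/100
  1647 * 95/100 = 31293/20
Step 2: increase by 25% => multiply by 125/100
  31293/20 * 125/100 = 31293/16
Step 3: decrease by 5% => multiply by 95/100
  31293/16 * 95/100 = 594567/320
Final value = 594567/320

594567/320


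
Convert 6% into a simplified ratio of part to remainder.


Part = 6%, Remainder = 94%
Ratio = 6:94
GCD(6, 94) = 2
Simplify: 3:47 = 3:47

3:47


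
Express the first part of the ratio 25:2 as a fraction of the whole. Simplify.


Total parts = 25 + 2 = 27
First part fraction = 25/27
Simplify: 25/27 = 25/27

25/27


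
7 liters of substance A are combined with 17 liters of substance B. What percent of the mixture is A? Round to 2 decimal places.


Volume of A = 7 L
Volume of B = 17 L
Total volume = 7 + 17 = 24 L
Percentage of A = (7/24) * 100
= 29.17%

29.17


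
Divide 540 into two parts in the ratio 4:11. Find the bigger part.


Total parts = 4 + 11 = 15
Value per part = 540 / 15 = 36
First share = 4 * 36 = 144
Second share = 11 * 36 = 396
Larger share = 396

396


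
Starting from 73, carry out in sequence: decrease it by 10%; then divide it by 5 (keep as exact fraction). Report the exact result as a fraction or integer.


Start with 73.
Step 1: Decrease by 10%: 73 * 90/100 = 657/10
Step 2: Divide by 5: 657/10 / 5 = 657/50
Final result = 657/50

657/50


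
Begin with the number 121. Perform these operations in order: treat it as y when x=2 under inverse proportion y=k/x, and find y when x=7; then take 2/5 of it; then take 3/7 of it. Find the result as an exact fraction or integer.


Start with 121.
Step 1: Inverse prop: k = (121)*2; new y = k/7 = 121*2/7 = 242/7
Step 2: Take 2/5: 242/7 * 2/5 = 484/35
Step 3: Take 3/7: 484/35 * 3/7 = 1452/245
Final result = 1452/245

1452/245


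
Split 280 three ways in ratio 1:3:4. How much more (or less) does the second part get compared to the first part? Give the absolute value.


Total parts = 1 + 3 + 4 = 8
Value per part = 280 / 8 = 35
Shares: 1*35=35, 3*35=105, 4*35=140
Second share = 105, first share = 35
Difference = |105 - 35| = 70

70


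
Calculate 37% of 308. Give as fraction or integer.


Compute 37% of 308
Convert percentage: 37% = 37/100
Multiply: 308 * 37/100
= 11396/100
= 2849/25

2849/25


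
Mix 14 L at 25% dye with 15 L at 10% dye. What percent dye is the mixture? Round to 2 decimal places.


Solute in mixture 1 = 25% of 14 L = 14*25/100 = 7/2 L
Solute in mixture 2 = 10% of 15 L = 15*10/100 = 3/2 L
Total solute = 7/2 + 3/2 = 5 L
Total volume = 14 + 15 = 29 L
Final concentration = 5/29 * 100 = 17.24%

17.24


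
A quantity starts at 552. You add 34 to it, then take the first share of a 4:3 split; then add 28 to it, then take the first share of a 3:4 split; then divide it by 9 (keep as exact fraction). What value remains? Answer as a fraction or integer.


Start with 552.
Step 1: Add 34: 552+34=586; split 4:3 first = 586*4/7 = 2344/7
Step 2: Add 28: 2344/7+28=2540/7; split 3:4 first = 2540/7*3/7 = 7620/49
Step 3: Divide by 9: 7620/49 / 9 = 2540/147
Final result = 2540/147

2540/147


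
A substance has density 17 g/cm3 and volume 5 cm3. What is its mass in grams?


Using mass = density * volume
Density = 17 g/cm3
Volume = 5 cm3
Mass = 17 * 5
= 85 g

85


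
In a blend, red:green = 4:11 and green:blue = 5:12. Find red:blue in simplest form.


Given a:b = 4:11 and b:c = 5:12
Make b consistent. Multiply first ratio by 5: a:b = 20:55
Multiply second ratio by 11: b:c = 55:132
Now b = 55 in both, so a:b:c = 20:55:132
Therefore a:c = 20:132
Simplify by GCD: a:c = 5:33

5:33


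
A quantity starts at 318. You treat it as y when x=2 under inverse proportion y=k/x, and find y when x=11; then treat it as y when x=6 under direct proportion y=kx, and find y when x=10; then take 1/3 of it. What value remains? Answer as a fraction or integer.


Start with 318.
Step 1: Inverse prop: k = (318)*2; new y = k/11 = 318*2/11 = 636/11
Step 2: Direct prop: k = (636/11)/6; new y = k*10 = 636/11*10/6 = 1060/11
Step 3: Take 1/3: 1060/11 * 1/3 = 1060/33
Final result = 1060/33

1060/33


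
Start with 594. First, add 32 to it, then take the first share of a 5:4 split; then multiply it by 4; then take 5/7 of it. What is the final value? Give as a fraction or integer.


Start with 594.
Step 1: Add 32: 594+32=626; split 5:4 first = 626*5/9 = 3130/9
Step 2: Multiply by 4: 3130/9 * 4 = 12520/9
Step 3: Take 5/7: 12520/9 * 5/7 = 62600/63
Final result = 62600/63

62600/63


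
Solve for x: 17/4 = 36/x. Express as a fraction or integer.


Setting up: 17/4 = 36/x
Cross multiply: 17 * x = 4 * 36
17x = 144
x = 144/17
x = 144/17

144/17


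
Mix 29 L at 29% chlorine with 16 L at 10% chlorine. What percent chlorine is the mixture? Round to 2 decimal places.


Solute in mixture 1 = 29% of 29 L = 29*29/100 = 841/100 L
Solute in mixture 2 = 10% of 16 L = 16*10/100 = 8/5 L
Total solute = 841/100 + 8/5 = 1001/100 L
Total volume = 29 + 16 = 45 L
Final concentration = 1001/100/45 * 100 = 22.24%

22.24


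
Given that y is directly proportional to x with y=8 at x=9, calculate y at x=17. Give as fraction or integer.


Direct proportion: y = kx
Find k: k = 8/9 = 8/9
Compute y at x=17: y = 8/9 * 17
y = 136/9

136/9


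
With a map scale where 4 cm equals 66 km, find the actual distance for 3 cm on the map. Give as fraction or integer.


Map scale: 4 cm = 66 km
Measured distance on map = 3 cm
Set up proportion: 3 * 66 / 4
= 198 / 4
= 99/2 km

99/2


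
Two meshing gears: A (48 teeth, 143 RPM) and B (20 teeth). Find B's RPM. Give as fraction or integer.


Gear ratio: teeth_A * RPM_A = teeth_B * RPM_B
48 * 143 = 20 * RPM_B
6864 = 20 * RPM_B
RPM_B = 6864 / 20
RPM_B = 1716/5

1716/5


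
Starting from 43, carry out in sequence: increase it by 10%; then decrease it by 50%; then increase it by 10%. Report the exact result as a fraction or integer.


Start with 43.
Step 1: Increase by 10%: 43 * 110/100 = 473/10
Step 2: Decrease by 50%: 473/10 * 50/100 = 473/20
Step 3: Increase by 10%: 473/20 * 110/100 = 5203/200
Final result = 5203/200

5203/200


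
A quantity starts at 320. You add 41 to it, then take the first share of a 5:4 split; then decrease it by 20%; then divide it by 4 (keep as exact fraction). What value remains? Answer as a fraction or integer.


Start with 320.
Step 1: Add 41: 320+41=361; split 5:4 first = 361*5/9 = 1805/9
Step 2: Decrease by 20%: 1805/9 * 80/100 = 1444/9
Step 3: Divide by 4: 1444/9 / 4 = 361/9
Final result = 361/9

361/9


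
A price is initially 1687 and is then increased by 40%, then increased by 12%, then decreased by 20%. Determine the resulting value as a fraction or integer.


Start: 1687
Step 1: increase by 40% => multiply by 140/100
  1687 * 140/100 = 11809/5
Step 2: increase by 12% => multiply by 112/100
  11809/5 * 112/100 = 330652/125
Step 3: decrease by 20% => multiply by 80/100
  330652/125 * 80/100 = 1322608/625
Final value = 1322608/625

1322608/625


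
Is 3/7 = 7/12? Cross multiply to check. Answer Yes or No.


Cross multiply to check 3/7 = 7/12
Left cross product: 3 * 12 = 36
Right cross product: 7 * 7 = 49
36 != 49
Not equal, so proportions differ => No

No


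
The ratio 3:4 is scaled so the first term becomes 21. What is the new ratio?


Original ratio: 3:4
First term target: 21
Scale factor = 21 / 3 = 7
Multiply second term: 4 * 7 = 28
Equivalent ratio = 21:28

21:28


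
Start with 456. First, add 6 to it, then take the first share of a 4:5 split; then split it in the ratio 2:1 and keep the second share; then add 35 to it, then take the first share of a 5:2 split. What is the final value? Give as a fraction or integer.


Start with 456.
Step 1: Add 6: 456+6=462; split 4:5 first = 462*4/9 = 616/3
Step 2: Split 2:1, second share = 616/3 * 1/3 = 616/9
Step 3: Add 35: 616/9+35=931/9; split 5:2 first = 931/9*5/7 = 665/9
Final result = 665/9

665/9


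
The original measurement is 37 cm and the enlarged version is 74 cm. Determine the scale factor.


Original length = 37 cm
Scaled length = 74 cm
Scale factor = 74 / 37
= 2

2


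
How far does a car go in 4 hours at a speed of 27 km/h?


Using distance = speed * time
Speed = 27 km/h
Time = 4 hours
Distance = 27 * 4
= 108 km

108


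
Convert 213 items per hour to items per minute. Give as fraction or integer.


Converting from per hour to per minute
Rate = 213 items per hour
Divide by 60: 213/60
= 71/20 items per minute

71/20


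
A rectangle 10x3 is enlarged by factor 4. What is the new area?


Original dimensions: 10 x 3
Enlargement factor = 4
New width = 10 * 4 = 40
New height = 3 * 4 = 12
New area = 40 * 12 = 480

480


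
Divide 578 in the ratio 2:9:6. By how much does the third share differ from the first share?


Total parts = 2 + 9 + 6 = 17
Value per part = 578 / 17 = 34
Shares: 2*34=68, 9*34=306, 6*34=204
Third share = 204, first share = 68
Difference = |204 - 68| = 136

136


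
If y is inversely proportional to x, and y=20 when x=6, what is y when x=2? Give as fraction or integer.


Inverse proportion: y = k/x
Find k: k = 6 * 20 = 120
Compute y at x=2: y = 120/2
y = 60

60


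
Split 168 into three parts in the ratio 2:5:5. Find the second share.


Ratio = 2:5:5
Total parts = 2 + 5 + 5 = 12
Value per part = 168 / 12 = 14
First share = 2 * 14 = 28
Middle share = 5 * 14 = 70
Third share = 5 * 14 = 70

70


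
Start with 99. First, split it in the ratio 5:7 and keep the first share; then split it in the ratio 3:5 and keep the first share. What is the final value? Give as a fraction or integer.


Start with 99.
Step 1: Split 5:7, first share = 99 * 5/12 = 165/4
Step 2: Split 3:5, first share = 165/4 * 3/8 = 495/32
Final result = 495/32

495/32


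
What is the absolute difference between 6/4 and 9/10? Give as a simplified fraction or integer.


Simplify: 6/4 = 3/2 and 9/10 = 9/10
Find common denominator: LCD = 10
Convert: 15/10 and 9/10
Difference = |15 - 9|/10 = 6/10
Simplified = 3/5

3/5


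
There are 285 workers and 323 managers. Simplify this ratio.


Find GCD(285, 323)
GCD = 19
Divide both by 19: 285/19 = 15, 323/19 = 17
Simplified ratio = 15:17

15:17


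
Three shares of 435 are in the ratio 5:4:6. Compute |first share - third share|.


Total parts = 5 + 4 + 6 = 15
Value per part = 435 / 15 = 29
Shares: 5*29=145, 4*29=116, 6*29=174
First share = 145, third share = 174
Difference = |145 - 174| = 29

29


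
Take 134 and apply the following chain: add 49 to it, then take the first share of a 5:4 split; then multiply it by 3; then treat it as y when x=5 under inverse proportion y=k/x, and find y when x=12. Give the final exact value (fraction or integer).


Start with 134.
Step 1: Add 49: 134+49=183; split 5:4 first = 183*5/9 = 305/3
Step 2: Multiply by 3: 305/3 * 3 = 305
Step 3: Inverse prop: k = (305)*5; new y = k/12 = 305*5/12 = 1525/12
Final result = 1525/12

1525/12


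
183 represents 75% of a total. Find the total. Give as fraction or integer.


Given: 183 is 75% of the whole
Set up: 183 = 75/100 * whole
whole = 183 * 100 / 75
whole = 18300 / 75
whole = 244

244


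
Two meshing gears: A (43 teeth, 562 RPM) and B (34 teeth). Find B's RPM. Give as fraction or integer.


Gear ratio: teeth_A * RPM_A = teeth_B * RPM_B
43 * 562 = 34 * RPM_B
24166 = 34 * RPM_B
RPM_B = 24166 / 34
RPM_B = 12083/17

12083/17


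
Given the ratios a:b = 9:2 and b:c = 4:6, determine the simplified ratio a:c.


Given a:b = 9:2 and b:c = 4:6
Make b consistent. Multiply first ratio by 4: a:b = 36:8
Multiply second ratio by 2: b:c = 8:12
Now b = 8 in both, so a:b:c = 36:8:12
Therefore a:c = 36:12
Simplify by GCD: a:c = 3:1

3:1


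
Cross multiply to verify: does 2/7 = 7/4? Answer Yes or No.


Cross multiply to check 2/7 = 7/4
Left cross product: 2 * 4 = 8
Right cross product: 7 * 7 = 49
8 != 49
Not equal, so proportions differ => No

No


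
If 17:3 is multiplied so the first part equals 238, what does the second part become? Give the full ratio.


Original ratio: 17:3
First term target: 238
Scale factor = 238 / 17 = 14
Multiply second term: 3 * 14 = 42
Equivalent ratio = 238:42

238:42


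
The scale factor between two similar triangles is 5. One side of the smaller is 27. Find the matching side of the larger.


Similar triangles have proportional sides
Scale factor = 5
Smaller side = 27
Corresponding larger side = 27 * 5
= 135

135


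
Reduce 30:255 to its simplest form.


Find GCD(30, 255)
GCD = 15
Divide both by 15: 30/15 = 2, 255/15 = 17
Simplified ratio = 2:17

2:17


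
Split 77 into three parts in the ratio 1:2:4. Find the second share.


Ratio = 1:2:4
Total parts = 1 + 2 + 4 = 7
Value per part = 77 / 7 = 11
First share = 1 * 11 = 11
Middle share = 2 * 11 = 22
Third share = 4 * 11 = 44

22


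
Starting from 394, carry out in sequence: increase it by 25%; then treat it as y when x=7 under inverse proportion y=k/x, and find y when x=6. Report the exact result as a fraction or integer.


Start with 394.
Step 1: Increase by 25%: 394 * 125/100 = 985/2
Step 2: Inverse prop: k = (985/2)*7; new y = k/6 = 985/2*7/6 = 6895/12
Final result = 6895/12

6895/12


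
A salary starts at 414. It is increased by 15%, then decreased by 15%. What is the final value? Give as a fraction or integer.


Start: 414
Step 1: increase by 15% => multiply by 115/100
  414 * 115/100 = 4761/10
Step 2: decrease by 15% => multiply by 85/100
  4761/10 * 85/100 = 80937/200
Final value = 80937/200

80937/200


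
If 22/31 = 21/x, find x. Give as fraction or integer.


Setting up: 22/31 = 21/x
Cross multiply: 22 * x = 31 * 21
22x = 651
x = 651/22
x = 651/22

651/22


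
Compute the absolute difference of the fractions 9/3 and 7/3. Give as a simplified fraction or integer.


Simplify: 9/3 = 3 and 7/3 = 7/3
Find common denominator: LCD = 3
Convert: 9/3 and 7/3
Difference = |9 - 7|/3 = 2/3
Simplified = 2/3

2/3


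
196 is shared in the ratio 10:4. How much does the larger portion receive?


Total parts = 10 + 4 = 14
Value per part = 196 / 14 = 14
First share = 10 * 14 = 140
Second share = 4 * 14 = 56
Larger share = 140

140


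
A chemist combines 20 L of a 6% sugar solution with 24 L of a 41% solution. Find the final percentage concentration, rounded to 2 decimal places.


Solute in mixture 1 = 6% of 20 L = 20*6/100 = 6/5 L
Solute in mixture 2 = 41% of 24 L = 24*41/100 = 246/25 L
Total solute = 6/5 + 246/25 = 276/25 L
Total volume = 20 + 24 = 44 L
Final concentration = 276/25/44 * 100 = 25.09%

25.09


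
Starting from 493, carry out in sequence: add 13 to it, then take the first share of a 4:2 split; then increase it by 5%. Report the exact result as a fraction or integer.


Start with 493.
Step 1: Add 13: 493+13=506; split 4:2 first = 506*4/6 = 1012/3
Step 2: Increase by 5%: 1012/3 * 105/100 = 1771/5
Final result = 1771/5

1771/5


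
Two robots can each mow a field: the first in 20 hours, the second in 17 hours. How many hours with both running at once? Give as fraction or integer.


Rate of A = 1/20 job per hour
Rate of B = 1/17 job per hour
Combined rate = 1/20 + 1/17
Find common denominator: (17 + 20)/(20*17) = 37/340
Combined rate = 37/340 job per hour
Time together = 1 / (37/340) = 340/37 hours

340/37


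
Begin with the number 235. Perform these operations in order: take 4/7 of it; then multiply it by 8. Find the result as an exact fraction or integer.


Start with 235.
Step 1: Take 4/7: 235 * 4/7 = 940/7
Step 2: Multiply by 8: 940/7 * 8 = 7520/7
Final result = 7520/7

7520/7


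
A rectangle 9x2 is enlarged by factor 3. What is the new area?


Original dimensions: 9 x 2
Enlargement factor = 3
New width = 9 * 3 = 27
New height = 2 * 3 = 6
New area = 27 * 6 = 162

162


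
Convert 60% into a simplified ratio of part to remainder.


Part = 60%, Remainder = 40%
Ratio = 60:40
GCD(60, 40) = 20
Simplify: 3:2 = 3:2

3:2


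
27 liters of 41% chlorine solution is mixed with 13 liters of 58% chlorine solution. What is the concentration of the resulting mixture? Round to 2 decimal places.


Solute in mixture 1 = 41% of 27 L = 27*41/100 = 1107/100 L
Solute in mixture 2 = 58% of 13 L = 13*58/100 = 377/50 L
Total solute = 1107/100 + 377/50 = 1861/100 L
Total volume = 27 + 13 = 40 L
Final concentration = 1861/100/40 * 100 = 46.53%

46.53


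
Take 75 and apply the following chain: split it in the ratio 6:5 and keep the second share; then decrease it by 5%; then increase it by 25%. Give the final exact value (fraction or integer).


Start with 75.
Step 1: Split 6:5, second share = 75 * 5/11 = 375/11
Step 2: Decrease by 5%: 375/11 * 95/100 = 1425/44
Step 3: Increase by 25%: 1425/44 * 125/100 = 7125/176
Final result = 7125/176

7125/176


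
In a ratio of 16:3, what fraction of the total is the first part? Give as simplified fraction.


Total parts = 16 + 3 = 19
First part fraction = 16/19
Simplify: 16/19 = 16/19

16/19


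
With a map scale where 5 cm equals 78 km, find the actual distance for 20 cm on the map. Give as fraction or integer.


Map scale: 5 cm = 78 km
Measured distance on map = 20 cm
Set up proportion: 20 * 78 / 5
= 1560 / 5
= 312 km

312


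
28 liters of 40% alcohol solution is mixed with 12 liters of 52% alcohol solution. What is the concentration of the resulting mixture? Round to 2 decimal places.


Solute in mixture 1 = 40% of 28 L = 28*40/100 = 56/5 L
Solute in mixture 2 = 52% of 12 L = 12*52/100 = 156/25 L
Total solute = 56/5 + 156/25 = 436/25 L
Total volume = 28 + 12 = 40 L
Final concentration = 436/25/40 * 100 = 43.60%

43.60


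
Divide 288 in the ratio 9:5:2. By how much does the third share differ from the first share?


Total parts = 9 + 5 + 2 = 16
Value per part = 288 / 16 = 18
Shares: 9*18=162, 5*18=90, 2*18=36
Third share = 36, first share = 162
Difference = |36 - 162| = 126

126


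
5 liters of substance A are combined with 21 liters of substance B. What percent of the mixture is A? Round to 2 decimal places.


Volume of A = 5 L
Volume of B = 21 L
Total volume = 5 + 21 = 26 L
Percentage of A = (5/26) * 100
= 19.23%

19.23


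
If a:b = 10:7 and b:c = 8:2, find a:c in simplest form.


Given a:b = 10:7 and b:c = 8:2
Make b consistent. Multiply first ratio by 8: a:b = 80:56
Multiply second ratio by 7: b:c = 56:14
Now b = 56 in both, so a:b:c = 80:56:14
Therefore a:c = 80:14
Simplify by GCD: a:c = 40:7

40:7


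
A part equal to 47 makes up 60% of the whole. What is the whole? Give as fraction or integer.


Given: 47 is 60% of the whole
Set up: 47 = 60/100 * whole
whole = 47 * 100 / 60
whole = 4700 / 60
whole = 235/3

235/3


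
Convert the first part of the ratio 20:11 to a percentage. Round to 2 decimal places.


Total parts = 20 + 11 = 31
First part fraction = 20/31
Percentage = (20/31) * 100
= 0.645161 * 100
= 64.52%

64.52


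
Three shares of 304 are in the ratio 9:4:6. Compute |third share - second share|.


Total parts = 9 + 4 + 6 = 19
Value per part = 304 / 19 = 16
Shares: 9*16=144, 4*16=64, 6*16=96
Third share = 96, second share = 64
Difference = |96 - 64| = 32

32


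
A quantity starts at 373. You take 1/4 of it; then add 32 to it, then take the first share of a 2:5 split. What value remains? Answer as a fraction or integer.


Start with 373.
Step 1: Take 1/4: 373 * 1/4 = 373/4
Step 2: Add 32: 373/4+32=501/4; split 2:5 first = 501/4*2/7 = 501/14
Final result = 501/14

501/14


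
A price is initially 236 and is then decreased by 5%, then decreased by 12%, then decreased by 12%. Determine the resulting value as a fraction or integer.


Start: 236
Step 1: decrease by 5% => multiply by 95/100
  236 * 95/100 = 1121/5
Step 2: decrease by 12% => multiply by 88/100
  1121/5 * 88/100 = 24662/125
Step 3: decrease by 12% => multiply by 88/100
  24662/125 * 88/100 = 542564/3125
Final value = 542564/3125

542564/3125


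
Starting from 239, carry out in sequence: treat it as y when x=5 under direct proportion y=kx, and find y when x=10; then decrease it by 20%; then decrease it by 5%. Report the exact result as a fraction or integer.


Start with 239.
Step 1: Direct prop: k = (239)/5; new y = k*10 = 239*10/5 = 478
Step 2: Decrease by 20%: 478 * 80/100 = 1912/5
Step 3: Decrease by 5%: 1912/5 * 95/100 = 9082/25
Final result = 9082/25

9082/25


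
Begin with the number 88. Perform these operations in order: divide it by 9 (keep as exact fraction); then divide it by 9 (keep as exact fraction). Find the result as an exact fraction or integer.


Start with 88.
Step 1: Divide by 9: 88 / 9 = 88/9
Step 2: Divide by 9: 88/9 / 9 = 88/81
Final result = 88/81

88/81


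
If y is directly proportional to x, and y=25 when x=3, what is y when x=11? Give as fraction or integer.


Direct proportion: y = kx
Find k: k = 25/3 = 25/3
Compute y at x=11: y = 25/3 * 11
y = 275/3

275/3


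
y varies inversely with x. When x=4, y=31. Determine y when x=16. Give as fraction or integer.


Inverse proportion: y = k/x
Find k: k = 4 * 31 = 124
Compute y at x=16: y = 124/16
y = 31/4

31/4


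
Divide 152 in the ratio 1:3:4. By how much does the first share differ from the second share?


Total parts = 1 + 3 + 4 = 8
Value per part = 152 / 8 = 19
Shares: 1*19=19, 3*19=57, 4*19=76
First share = 19, second share = 57
Difference = |19 - 57| = 38

38


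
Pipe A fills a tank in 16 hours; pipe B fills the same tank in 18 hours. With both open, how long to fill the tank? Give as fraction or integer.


Rate of A = 1/16 job per hour
Rate of B = 1/18 job per hour
Combined rate = 1/16 + 1/18
Find common denominator: (18 + 16)/(16*18) = 34/288
Combined rate = 17/144 job per hour
Time together = 1 / (17/144) = 144/17 hours

144/17


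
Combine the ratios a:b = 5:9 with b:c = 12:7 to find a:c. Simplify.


Given a:b = 5:9 and b:c = 12:7
Make b consistent. Multiply first ratio by 12: a:b = 60:108
Multiply second ratio by 9: b:c = 108:63
Now b = 108 in both, so a:b:c = 60:108:63
Therefore a:c = 60:63
Simplify by GCD: a:c = 20:21

20:21


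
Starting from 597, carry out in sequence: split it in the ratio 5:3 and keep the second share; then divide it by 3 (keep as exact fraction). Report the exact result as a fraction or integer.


Start with 597.
Step 1: Split 5:3, second share = 597 * 3/8 = 1791/8
Step 2: Divide by 3: 1791/8 / 3 = 597/8
Final result = 597/8

597/8


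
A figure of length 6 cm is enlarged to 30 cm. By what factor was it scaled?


Original length = 6 cm
Scaled length = 30 cm
Scale factor = 30 / 6
= 5

5


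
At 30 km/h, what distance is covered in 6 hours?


Using distance = speed * time
Speed = 30 km/h
Time = 6 hours
Distance = 30 * 6
= 180 km

180


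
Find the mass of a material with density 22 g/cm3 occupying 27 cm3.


Using mass = density * volume
Density = 22 g/cm3
Volume = 27 cm3
Mass = 22 * 27
= 594 g

594


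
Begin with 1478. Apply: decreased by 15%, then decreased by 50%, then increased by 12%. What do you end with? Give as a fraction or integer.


Start: 1478
Step 1: decrease by 15% => multiply by 85/100
  1478 * 85/100 = 12563/10
Step 2: decrease by 50% => multiply by 50/100
  12563/10 * 50/100 = 12563/20
Step 3: increase by 12% => multiply by 112/100
  12563/20 * 112/100 = 87941/125
Final value = 87941/125

87941/125


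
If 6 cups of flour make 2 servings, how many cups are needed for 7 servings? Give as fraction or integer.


Original: 6 cups for 2 servings
Target servings = 7
Scaling factor = 7/2
New amount = 6 * 7/2
= 42/2
= 21 cups

21


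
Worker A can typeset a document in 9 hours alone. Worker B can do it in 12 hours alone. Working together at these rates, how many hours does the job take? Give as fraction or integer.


Rate of A = 1/9 job per hour
Rate of B = 1/12 job per hour
Combined rate = 1/9 + 1/12
Find common denominator: (12 + 9)/(9*12) = 21/108
Combined rate = 7/36 job per hour
Time together = 1 / (7/36) = 36/7 hours

36/7


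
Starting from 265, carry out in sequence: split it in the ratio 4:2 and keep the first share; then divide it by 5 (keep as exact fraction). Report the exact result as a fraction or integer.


Start with 265.
Step 1: Split 4:2, first share = 265 * 4/6 = 530/3
Step 2: Divide by 5: 530/3 / 5 = 106/3
Final result = 106/3

106/3


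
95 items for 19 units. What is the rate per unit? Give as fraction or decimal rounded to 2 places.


Total items = 95
Number of units = 19
Unit rate = 95 / 19
= 5 items per unit

5


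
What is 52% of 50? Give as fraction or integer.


Compute 52% of 50
Convert percentage: 52% = 52/100
Multiply: 50 * 52/100
= 2600/100
= 26

26


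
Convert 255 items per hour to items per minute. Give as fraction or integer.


Converting from per hour to per minute
Rate = 255 items per hour
Divide by 60: 255/60
= 17/4 items per minute

17/4


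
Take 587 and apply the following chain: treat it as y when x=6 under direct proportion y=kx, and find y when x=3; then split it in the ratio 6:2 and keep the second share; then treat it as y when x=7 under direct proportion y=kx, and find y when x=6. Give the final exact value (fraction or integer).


Start with 587.
Step 1: Direct prop: k = (587)/6; new y = k*3 = 587*3/6 = 587/2
Step 2: Split 6:2, second share = 587/2 * 2/8 = 587/8
Step 3: Direct prop: k = (587/8)/7; new y = k*6 = 587/8*6/7 = 1761/28
Final result = 1761/28

1761/28


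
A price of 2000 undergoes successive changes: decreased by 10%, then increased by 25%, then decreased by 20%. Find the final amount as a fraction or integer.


Start: 2000
Step 1: decrease by 10% => multiply by 90/100
  2000 * 90/100 = 1800
Step 2: increase by 25% => multiply by 125/100
  1800 * 125/100 = 2250
Step 3: decrease by 20% => multiply by 80/100
  2250 * 80/100 = 1800
Final value = 1800

1800


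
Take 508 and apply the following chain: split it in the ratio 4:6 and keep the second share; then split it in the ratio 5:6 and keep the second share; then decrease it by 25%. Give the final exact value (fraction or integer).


Start with 508.
Step 1: Split 4:6, second share = 508 * 6/10 = 1524/5
Step 2: Split 5:6, second share = 1524/5 * 6/11 = 9144/55
Step 3: Decrease by 25%: 9144/55 * 75/100 = 6858/55
Final result = 6858/55

6858/55


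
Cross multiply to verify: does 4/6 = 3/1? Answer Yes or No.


Cross multiply to check 4/6 = 3/1
Left cross product: 4 * 1 = 4
Right cross product: 6 * 3 = 18
4 != 18
Not equal, so proportions differ => No

No


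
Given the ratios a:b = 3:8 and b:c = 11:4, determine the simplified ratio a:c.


Given a:b = 3:8 and b:c = 11:4
Make b consistent. Multiply first ratio by 11: a:b = 33:88
Multiply second ratio by 8: b:c = 88:32
Now b = 88 in both, so a:b:c = 33:88:32
Therefore a:c = 33:32
Simplify by GCD: a:c = 33:32

33:32


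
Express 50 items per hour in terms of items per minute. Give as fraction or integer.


Converting from per hour to per minute
Rate = 50 items per hour
Divide by 60: 50/60
= 5/6 items per minute

5/6


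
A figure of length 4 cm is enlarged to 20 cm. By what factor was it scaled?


Original length = 4 cm
Scaled length = 20 cm
Scale factor = 20 / 4
= 5

5


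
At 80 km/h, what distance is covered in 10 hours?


Using distance = speed * time
Speed = 80 km/h
Time = 10 hours
Distance = 80 * 10
= 800 km

800


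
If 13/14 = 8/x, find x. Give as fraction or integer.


Setting up: 13/14 = 8/x
Cross multiply: 13 * x = 14 * 8
13x = 112
x = 112/13
x = 112/13

112/13


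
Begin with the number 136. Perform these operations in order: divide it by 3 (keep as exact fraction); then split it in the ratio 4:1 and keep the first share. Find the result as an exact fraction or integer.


Start with 136.
Step 1: Divide by 3: 136 / 3 = 136/3
Step 2: Split 4:1, first share = 136/3 * 4/5 = 544/15
Final result = 544/15

544/15


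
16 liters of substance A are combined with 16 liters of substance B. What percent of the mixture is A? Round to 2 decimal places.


Volume of A = 16 L
Volume of B = 16 L
Total volume = 16 + 16 = 32 L
Percentage of A = (16/32) * 100
= 50.00%

50.00


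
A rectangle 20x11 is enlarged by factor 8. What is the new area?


Original dimensions: 20 x 11
Enlargement factor = 8
New width = 20 * 8 = 160
New height = 11 * 8 = 88
New area = 160 * 88 = 14080

14080


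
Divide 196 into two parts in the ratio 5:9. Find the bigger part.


Total parts = 5 + 9 = 14
Value per part = 196 / 14 = 14
First share = 5 * 14 = 70
Second share = 9 * 14 = 126
Larger share = 126

126


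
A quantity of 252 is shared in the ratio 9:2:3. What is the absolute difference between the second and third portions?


Total parts = 9 + 2 + 3 = 14
Value per part = 252 / 14 = 18
Shares: 9*18=162, 2*18=36, 3*18=54
Second share = 36, third share = 54
Difference = |36 - 54| = 18

18


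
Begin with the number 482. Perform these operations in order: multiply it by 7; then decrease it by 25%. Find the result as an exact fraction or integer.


Start with 482.
Step 1: Multiply by 7: 482 * 7 = 3374
Step 2: Decrease by 25%: 3374 * 75/100 = 5061/2
Final result = 5061/2

5061/2


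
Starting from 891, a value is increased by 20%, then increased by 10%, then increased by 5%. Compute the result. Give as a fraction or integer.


Start: 891
Step 1: increase by 20% => multiply by 120/100
  891 * 120/100 = 5346/5
Step 2: increase by 10% => multiply by 110/100
  5346/5 * 110/100 = 29403/25
Step 3: increase by 5% => multiply by 105/100
  29403/25 * 105/100 = 617463/500
Final value = 617463/500

617463/500


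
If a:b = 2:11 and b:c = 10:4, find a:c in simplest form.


Given a:b = 2:11 and b:c = 10:4
Make b consistent. Multiply first ratio by 10: a:b = 20:110
Multiply second ratio by 11: b:c = 110:44
Now b = 110 in both, so a:b:c = 20:110:44
Therefore a:c = 20:44
Simplify by GCD: a:c = 5:11

5:11


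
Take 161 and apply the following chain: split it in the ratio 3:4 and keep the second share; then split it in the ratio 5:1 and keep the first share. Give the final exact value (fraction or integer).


Start with 161.
Step 1: Split 3:4, second share = 161 * 4/7 = 92
Step 2: Split 5:1, first share = 92 * 5/6 = 230/3
Final result = 230/3

230/3


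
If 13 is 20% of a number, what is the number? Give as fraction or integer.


Given: 13 is 20% of the whole
Set up: 13 = 20/100 * whole
whole = 13 * 100 / 20
whole = 1300 / 20
whole = 65

65


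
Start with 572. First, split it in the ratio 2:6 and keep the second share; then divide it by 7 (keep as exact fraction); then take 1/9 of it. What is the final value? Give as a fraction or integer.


Start with 572.
Step 1: Split 2:6, second share = 572 * 6/8 = 429
Step 2: Divide by 7: 429 / 7 = 429/7
Step 3: Take 1/9: 429/7 * 1/9 = 143/21
Final result = 143/21

143/21


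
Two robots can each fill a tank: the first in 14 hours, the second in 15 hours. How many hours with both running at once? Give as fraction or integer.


Rate of A = 1/14 job per hour
Rate of B = 1/15 job per hour
Combined rate = 1/14 + 1/15
Find common denominator: (15 + 14)/(14*15) = 29/210
Combined rate = 29/210 job per hour
Time together = 1 / (29/210) = 210/29 hours

210/29


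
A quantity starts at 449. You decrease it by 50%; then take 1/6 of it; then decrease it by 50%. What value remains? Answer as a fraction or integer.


Start with 449.
Step 1: Decrease by 50%: 449 * 50/100 = 449/2
Step 2: Take 1/6: 449/2 * 1/6 = 449/12
Step 3: Decrease by 50%: 449/12 * 50/100 = 449/24
Final result = 449/24

449/24
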